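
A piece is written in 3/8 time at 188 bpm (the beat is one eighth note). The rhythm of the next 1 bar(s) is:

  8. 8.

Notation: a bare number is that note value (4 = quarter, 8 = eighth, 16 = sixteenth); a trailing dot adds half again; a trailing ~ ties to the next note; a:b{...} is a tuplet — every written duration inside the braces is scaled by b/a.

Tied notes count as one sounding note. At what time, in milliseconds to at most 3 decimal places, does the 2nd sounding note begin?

note 2 onset = 3/2b = 478.723ms

1. 0.0ms @ 0 + 478.723ms (3/2)
2. 478.723ms @ 3/2 + 478.723ms (3/2)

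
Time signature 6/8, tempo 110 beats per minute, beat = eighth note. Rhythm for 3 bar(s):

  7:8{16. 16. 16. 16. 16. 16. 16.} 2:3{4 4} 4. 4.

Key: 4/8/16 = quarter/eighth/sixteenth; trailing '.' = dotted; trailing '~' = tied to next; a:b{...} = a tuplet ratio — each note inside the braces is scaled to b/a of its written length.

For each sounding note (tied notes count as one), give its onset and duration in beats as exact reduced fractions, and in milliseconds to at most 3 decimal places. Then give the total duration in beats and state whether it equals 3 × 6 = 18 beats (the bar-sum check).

1) 0.0ms=0b +467.532ms=6/7b
2) 467.532ms=6/7b +467.532ms=6/7b
3) 935.065ms=12/7b +467.532ms=6/7b
4) 1402.597ms=18/7b +467.532ms=6/7b
5) 1870.13ms=24/7b +467.532ms=6/7b
6) 2337.662ms=30/7b +467.532ms=6/7b
7) 2805.195ms=36/7b +467.532ms=6/7b
8) 3272.727ms=6b +1636.364ms=3b
9) 4909.091ms=9b +1636.364ms=3b
10) 6545.455ms=12b +1636.364ms=3b
11) 8181.818ms=15b +1636.364ms=3b
Σ=18b of 18 (110bpm 6/8) — PASS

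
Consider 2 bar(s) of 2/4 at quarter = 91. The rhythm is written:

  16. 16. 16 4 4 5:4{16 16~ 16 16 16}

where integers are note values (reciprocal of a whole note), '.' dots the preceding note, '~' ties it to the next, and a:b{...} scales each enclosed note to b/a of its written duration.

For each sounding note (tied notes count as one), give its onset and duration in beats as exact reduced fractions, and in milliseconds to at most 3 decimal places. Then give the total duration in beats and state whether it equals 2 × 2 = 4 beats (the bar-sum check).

1) 0.0ms=0b +247.253ms=3/8b
2) 247.253ms=3/8b +247.253ms=3/8b
3) 494.505ms=3/4b +164.835ms=1/4b
4) 659.341ms=1b +659.341ms=1b
5) 1318.681ms=2b +659.341ms=1b
6) 1978.022ms=3b +131.868ms=1/5b
7) 2109.89ms=16/5b +263.736ms=2/5b
8) 2373.626ms=18/5b +131.868ms=1/5b
9) 2505.495ms=19/5b +131.868ms=1/5b
Σ=4b of 4 (91bpm 2/4) — PASS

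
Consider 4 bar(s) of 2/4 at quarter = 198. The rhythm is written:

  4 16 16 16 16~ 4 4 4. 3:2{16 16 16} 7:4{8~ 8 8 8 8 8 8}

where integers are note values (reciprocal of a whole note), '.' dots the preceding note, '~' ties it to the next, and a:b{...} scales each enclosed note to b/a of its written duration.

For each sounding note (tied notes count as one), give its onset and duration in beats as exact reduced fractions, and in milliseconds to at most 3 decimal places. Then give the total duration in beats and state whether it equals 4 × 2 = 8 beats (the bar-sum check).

1) 0.0ms=0b +303.03ms=1b
2) 303.03ms=1b +75.758ms=1/4b
3) 378.788ms=5/4b +75.758ms=1/4b
4) 454.545ms=3/2b +75.758ms=1/4b
5) 530.303ms=7/4b +378.788ms=5/4b
6) 909.091ms=3b +303.03ms=1b
7) 1212.121ms=4b +454.545ms=3/2b
8) 1666.667ms=11/2b +50.505ms=1/6b
9) 1717.172ms=17/3b +50.505ms=1/6b
10) 1767.677ms=35/6b +50.505ms=1/6b
11) 1818.182ms=6b +173.16ms=4/7b
12) 1991.342ms=46/7b +86.58ms=2/7b
13) 2077.922ms=48/7b +86.58ms=2/7b
14) 2164.502ms=50/7b +86.58ms=2/7b
15) 2251.082ms=52/7b +86.58ms=2/7b
16) 2337.662ms=54/7b +86.58ms=2/7b
Σ=8b of 8 (198bpm 2/4) — PASS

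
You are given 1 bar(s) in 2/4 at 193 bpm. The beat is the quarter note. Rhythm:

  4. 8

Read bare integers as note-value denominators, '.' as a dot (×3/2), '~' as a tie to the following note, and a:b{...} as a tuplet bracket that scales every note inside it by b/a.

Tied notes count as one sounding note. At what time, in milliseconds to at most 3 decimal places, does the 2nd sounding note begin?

1. 0.0ms @ 0 + 466.321ms (3/2)
2. 466.321ms @ 3/2 + 155.44ms (1/2)

note 2 onset = 3/2b = 466.321ms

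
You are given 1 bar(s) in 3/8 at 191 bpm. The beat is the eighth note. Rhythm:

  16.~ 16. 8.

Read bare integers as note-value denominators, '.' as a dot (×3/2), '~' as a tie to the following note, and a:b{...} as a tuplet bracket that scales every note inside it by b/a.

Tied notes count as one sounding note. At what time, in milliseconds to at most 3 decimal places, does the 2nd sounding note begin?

1. 0.0ms @ 0 + 471.204ms (3/2)
2. 471.204ms @ 3/2 + 471.204ms (3/2)

note 2 onset = 3/2b = 471.204ms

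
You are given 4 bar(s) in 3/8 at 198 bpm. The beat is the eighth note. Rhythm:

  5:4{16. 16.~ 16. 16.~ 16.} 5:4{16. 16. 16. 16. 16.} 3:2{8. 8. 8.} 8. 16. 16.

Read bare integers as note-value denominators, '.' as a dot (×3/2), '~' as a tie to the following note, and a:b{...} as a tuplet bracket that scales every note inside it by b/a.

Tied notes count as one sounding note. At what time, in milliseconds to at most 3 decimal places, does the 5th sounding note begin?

note 5 onset = 18/5b = 1090.909ms

1. 0.0ms @ 0 + 181.818ms (3/5)
2. 181.818ms @ 3/5 + 363.636ms (6/5)
3. 545.455ms @ 9/5 + 363.636ms (6/5)
4. 909.091ms @ 3 + 181.818ms (3/5)
5. 1090.909ms @ 18/5 + 181.818ms (3/5)
6. 1272.727ms @ 21/5 + 181.818ms (3/5)
7. 1454.545ms @ 24/5 + 181.818ms (3/5)
8. 1636.364ms @ 27/5 + 181.818ms (3/5)
9. 1818.182ms @ 6 + 303.03ms (1)
10. 2121.212ms @ 7 + 303.03ms (1)
11. 2424.242ms @ 8 + 303.03ms (1)
12. 2727.273ms @ 9 + 454.545ms (3/2)
13. 3181.818ms @ 21/2 + 227.273ms (3/4)
14. 3409.091ms @ 45/4 + 227.273ms (3/4)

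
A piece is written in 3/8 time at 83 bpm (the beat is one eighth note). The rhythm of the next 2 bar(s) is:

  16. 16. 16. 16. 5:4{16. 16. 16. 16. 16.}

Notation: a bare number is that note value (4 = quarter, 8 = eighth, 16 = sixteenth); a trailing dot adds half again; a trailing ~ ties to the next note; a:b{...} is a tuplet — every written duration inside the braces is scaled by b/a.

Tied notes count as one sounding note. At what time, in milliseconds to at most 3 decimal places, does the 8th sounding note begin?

1. 0.0ms @ 0 + 542.169ms (3/4)
2. 542.169ms @ 3/4 + 542.169ms (3/4)
3. 1084.337ms @ 3/2 + 542.169ms (3/4)
4. 1626.506ms @ 9/4 + 542.169ms (3/4)
5. 2168.675ms @ 3 + 433.735ms (3/5)
6. 2602.41ms @ 18/5 + 433.735ms (3/5)
7. 3036.145ms @ 21/5 + 433.735ms (3/5)
8. 3469.88ms @ 24/5 + 433.735ms (3/5)
9. 3903.614ms @ 27/5 + 433.735ms (3/5)

note 8 onset = 24/5b = 3469.88ms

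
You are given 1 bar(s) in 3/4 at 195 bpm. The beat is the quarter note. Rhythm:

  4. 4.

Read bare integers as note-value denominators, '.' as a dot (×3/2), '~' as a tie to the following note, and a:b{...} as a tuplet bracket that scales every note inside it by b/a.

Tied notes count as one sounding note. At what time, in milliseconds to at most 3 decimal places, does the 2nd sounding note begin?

1. 0.0ms @ 0 + 461.538ms (3/2)
2. 461.538ms @ 3/2 + 461.538ms (3/2)

note 2 onset = 3/2b = 461.538ms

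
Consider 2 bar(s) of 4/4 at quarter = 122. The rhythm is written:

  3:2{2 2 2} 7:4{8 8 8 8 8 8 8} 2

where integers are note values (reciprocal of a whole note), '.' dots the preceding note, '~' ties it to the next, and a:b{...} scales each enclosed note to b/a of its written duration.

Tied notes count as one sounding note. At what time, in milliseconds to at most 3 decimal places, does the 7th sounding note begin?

1. 0.0ms @ 0 + 655.738ms (4/3)
2. 655.738ms @ 4/3 + 655.738ms (4/3)
3. 1311.475ms @ 8/3 + 655.738ms (4/3)
4. 1967.213ms @ 4 + 140.515ms (2/7)
5. 2107.728ms @ 30/7 + 140.515ms (2/7)
6. 2248.244ms @ 32/7 + 140.515ms (2/7)
7. 2388.759ms @ 34/7 + 140.515ms (2/7)
8. 2529.274ms @ 36/7 + 140.515ms (2/7)
9. 2669.789ms @ 38/7 + 140.515ms (2/7)
10. 2810.304ms @ 40/7 + 140.515ms (2/7)
11. 2950.82ms @ 6 + 983.607ms (2)

note 7 onset = 34/7b = 2388.759ms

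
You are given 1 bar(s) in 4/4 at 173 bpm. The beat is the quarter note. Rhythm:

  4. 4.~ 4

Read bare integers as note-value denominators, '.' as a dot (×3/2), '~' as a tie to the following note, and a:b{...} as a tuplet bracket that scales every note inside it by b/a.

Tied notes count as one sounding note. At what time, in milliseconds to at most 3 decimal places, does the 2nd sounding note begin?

1. 0.0ms @ 0 + 520.231ms (3/2)
2. 520.231ms @ 3/2 + 867.052ms (5/2)

note 2 onset = 3/2b = 520.231ms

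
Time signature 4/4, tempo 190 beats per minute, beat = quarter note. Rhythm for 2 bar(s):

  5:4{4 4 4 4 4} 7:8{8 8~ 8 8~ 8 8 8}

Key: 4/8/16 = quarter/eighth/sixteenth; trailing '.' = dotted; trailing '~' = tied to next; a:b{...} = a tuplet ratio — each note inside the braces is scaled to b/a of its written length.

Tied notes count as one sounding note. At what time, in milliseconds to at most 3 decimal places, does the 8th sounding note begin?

note 8 onset = 40/7b = 1804.511ms

1. 0.0ms @ 0 + 252.632ms (4/5)
2. 252.632ms @ 4/5 + 252.632ms (4/5)
3. 505.263ms @ 8/5 + 252.632ms (4/5)
4. 757.895ms @ 12/5 + 252.632ms (4/5)
5. 1010.526ms @ 16/5 + 252.632ms (4/5)
6. 1263.158ms @ 4 + 180.451ms (4/7)
7. 1443.609ms @ 32/7 + 360.902ms (8/7)
8. 1804.511ms @ 40/7 + 360.902ms (8/7)
9. 2165.414ms @ 48/7 + 180.451ms (4/7)
10. 2345.865ms @ 52/7 + 180.451ms (4/7)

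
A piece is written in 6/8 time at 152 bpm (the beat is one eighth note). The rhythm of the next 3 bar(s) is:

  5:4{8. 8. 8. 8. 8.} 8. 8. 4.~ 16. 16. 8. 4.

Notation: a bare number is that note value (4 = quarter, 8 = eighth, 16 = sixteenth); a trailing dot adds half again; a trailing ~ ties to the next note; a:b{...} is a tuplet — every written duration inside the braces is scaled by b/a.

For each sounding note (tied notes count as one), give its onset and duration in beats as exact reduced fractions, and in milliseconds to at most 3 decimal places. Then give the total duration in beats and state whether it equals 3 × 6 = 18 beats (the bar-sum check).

1) 0.0ms=0b +473.684ms=6/5b
2) 473.684ms=6/5b +473.684ms=6/5b
3) 947.368ms=12/5b +473.684ms=6/5b
4) 1421.053ms=18/5b +473.684ms=6/5b
5) 1894.737ms=24/5b +473.684ms=6/5b
6) 2368.421ms=6b +592.105ms=3/2b
7) 2960.526ms=15/2b +592.105ms=3/2b
8) 3552.632ms=9b +1480.263ms=15/4b
9) 5032.895ms=51/4b +296.053ms=3/4b
10) 5328.947ms=27/2b +592.105ms=3/2b
11) 5921.053ms=15b +1184.211ms=3b
Σ=18b of 18 (152bpm 6/8) — PASS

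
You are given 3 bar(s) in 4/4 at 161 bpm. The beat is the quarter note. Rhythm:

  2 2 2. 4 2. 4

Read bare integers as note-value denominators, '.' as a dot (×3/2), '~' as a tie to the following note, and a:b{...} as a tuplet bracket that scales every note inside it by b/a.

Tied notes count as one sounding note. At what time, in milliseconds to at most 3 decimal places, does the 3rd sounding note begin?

note 3 onset = 4b = 1490.683ms

1. 0.0ms @ 0 + 745.342ms (2)
2. 745.342ms @ 2 + 745.342ms (2)
3. 1490.683ms @ 4 + 1118.012ms (3)
4. 2608.696ms @ 7 + 372.671ms (1)
5. 2981.366ms @ 8 + 1118.012ms (3)
6. 4099.379ms @ 11 + 372.671ms (1)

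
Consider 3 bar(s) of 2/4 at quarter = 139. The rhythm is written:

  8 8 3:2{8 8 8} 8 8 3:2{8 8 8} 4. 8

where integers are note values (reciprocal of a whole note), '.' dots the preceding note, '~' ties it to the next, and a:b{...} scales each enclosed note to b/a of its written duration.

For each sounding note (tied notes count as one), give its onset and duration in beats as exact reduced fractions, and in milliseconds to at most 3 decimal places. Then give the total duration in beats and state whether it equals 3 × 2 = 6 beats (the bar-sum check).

1) 0.0ms=0b +215.827ms=1/2b
2) 215.827ms=1/2b +215.827ms=1/2b
3) 431.655ms=1b +143.885ms=1/3b
4) 575.54ms=4/3b +143.885ms=1/3b
5) 719.424ms=5/3b +143.885ms=1/3b
6) 863.309ms=2b +215.827ms=1/2b
7) 1079.137ms=5/2b +215.827ms=1/2b
8) 1294.964ms=3b +143.885ms=1/3b
9) 1438.849ms=10/3b +143.885ms=1/3b
10) 1582.734ms=11/3b +143.885ms=1/3b
11) 1726.619ms=4b +647.482ms=3/2b
12) 2374.101ms=11/2b +215.827ms=1/2b
Σ=6b of 6 (139bpm 2/4) — PASS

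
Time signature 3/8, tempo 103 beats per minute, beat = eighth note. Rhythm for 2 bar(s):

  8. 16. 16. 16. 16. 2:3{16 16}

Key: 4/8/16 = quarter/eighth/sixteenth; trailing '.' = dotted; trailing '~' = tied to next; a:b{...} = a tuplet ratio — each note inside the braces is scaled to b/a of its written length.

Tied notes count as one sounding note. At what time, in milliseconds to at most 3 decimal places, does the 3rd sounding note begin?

1. 0.0ms @ 0 + 873.786ms (3/2)
2. 873.786ms @ 3/2 + 436.893ms (3/4)
3. 1310.68ms @ 9/4 + 436.893ms (3/4)
4. 1747.573ms @ 3 + 436.893ms (3/4)
5. 2184.466ms @ 15/4 + 436.893ms (3/4)
6. 2621.359ms @ 9/2 + 436.893ms (3/4)
7. 3058.252ms @ 21/4 + 436.893ms (3/4)

note 3 onset = 9/4b = 1310.68ms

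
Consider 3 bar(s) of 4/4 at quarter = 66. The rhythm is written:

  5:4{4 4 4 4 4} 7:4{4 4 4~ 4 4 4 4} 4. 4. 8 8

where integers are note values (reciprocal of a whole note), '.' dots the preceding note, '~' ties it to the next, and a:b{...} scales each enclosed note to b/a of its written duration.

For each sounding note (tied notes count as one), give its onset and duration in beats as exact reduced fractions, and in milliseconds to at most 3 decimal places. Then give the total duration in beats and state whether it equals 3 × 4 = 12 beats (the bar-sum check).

1) 0.0ms=0b +727.273ms=4/5b
2) 727.273ms=4/5b +727.273ms=4/5b
3) 1454.545ms=8/5b +727.273ms=4/5b
4) 2181.818ms=12/5b +727.273ms=4/5b
5) 2909.091ms=16/5b +727.273ms=4/5b
6) 3636.364ms=4b +519.481ms=4/7b
7) 4155.844ms=32/7b +519.481ms=4/7b
8) 4675.325ms=36/7b +1038.961ms=8/7b
9) 5714.286ms=44/7b +519.481ms=4/7b
10) 6233.766ms=48/7b +519.481ms=4/7b
11) 6753.247ms=52/7b +519.481ms=4/7b
12) 7272.727ms=8b +1363.636ms=3/2b
13) 8636.364ms=19/2b +1363.636ms=3/2b
14) 10000.0ms=11b +454.545ms=1/2b
15) 10454.545ms=23/2b +454.545ms=1/2b
Σ=12b of 12 (66bpm 4/4) — PASS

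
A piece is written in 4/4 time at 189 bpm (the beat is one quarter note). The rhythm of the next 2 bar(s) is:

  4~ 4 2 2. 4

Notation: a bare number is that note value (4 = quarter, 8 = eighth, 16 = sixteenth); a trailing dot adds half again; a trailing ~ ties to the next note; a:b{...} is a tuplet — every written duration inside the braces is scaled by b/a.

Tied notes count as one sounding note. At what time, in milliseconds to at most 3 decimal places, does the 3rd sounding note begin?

1. 0.0ms @ 0 + 634.921ms (2)
2. 634.921ms @ 2 + 634.921ms (2)
3. 1269.841ms @ 4 + 952.381ms (3)
4. 2222.222ms @ 7 + 317.46ms (1)

note 3 onset = 4b = 1269.841ms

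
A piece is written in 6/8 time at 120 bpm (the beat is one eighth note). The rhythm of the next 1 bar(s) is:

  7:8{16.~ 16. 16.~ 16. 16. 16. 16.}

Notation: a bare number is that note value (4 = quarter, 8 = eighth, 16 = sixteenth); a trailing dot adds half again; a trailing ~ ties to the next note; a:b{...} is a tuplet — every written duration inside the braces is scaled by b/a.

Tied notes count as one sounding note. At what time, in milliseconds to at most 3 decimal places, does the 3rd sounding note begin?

1. 0.0ms @ 0 + 857.143ms (12/7)
2. 857.143ms @ 12/7 + 857.143ms (12/7)
3. 1714.286ms @ 24/7 + 428.571ms (6/7)
4. 2142.857ms @ 30/7 + 428.571ms (6/7)
5. 2571.429ms @ 36/7 + 428.571ms (6/7)

note 3 onset = 24/7b = 1714.286ms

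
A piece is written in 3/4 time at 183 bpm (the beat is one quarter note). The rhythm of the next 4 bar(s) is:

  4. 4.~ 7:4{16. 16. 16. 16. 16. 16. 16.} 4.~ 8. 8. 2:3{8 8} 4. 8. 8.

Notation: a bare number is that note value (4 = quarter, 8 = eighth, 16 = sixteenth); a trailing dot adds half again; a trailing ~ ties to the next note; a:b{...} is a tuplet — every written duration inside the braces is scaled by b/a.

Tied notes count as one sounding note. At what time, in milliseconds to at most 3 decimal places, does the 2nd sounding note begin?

note 2 onset = 3/2b = 491.803ms

1. 0.0ms @ 0 + 491.803ms (3/2)
2. 491.803ms @ 3/2 + 562.061ms (12/7)
3. 1053.864ms @ 45/14 + 70.258ms (3/14)
4. 1124.122ms @ 24/7 + 70.258ms (3/14)
5. 1194.379ms @ 51/14 + 70.258ms (3/14)
6. 1264.637ms @ 27/7 + 70.258ms (3/14)
7. 1334.895ms @ 57/14 + 70.258ms (3/14)
8. 1405.152ms @ 30/7 + 70.258ms (3/14)
9. 1475.41ms @ 9/2 + 737.705ms (9/4)
10. 2213.115ms @ 27/4 + 245.902ms (3/4)
11. 2459.016ms @ 15/2 + 245.902ms (3/4)
12. 2704.918ms @ 33/4 + 245.902ms (3/4)
13. 2950.82ms @ 9 + 491.803ms (3/2)
14. 3442.623ms @ 21/2 + 245.902ms (3/4)
15. 3688.525ms @ 45/4 + 245.902ms (3/4)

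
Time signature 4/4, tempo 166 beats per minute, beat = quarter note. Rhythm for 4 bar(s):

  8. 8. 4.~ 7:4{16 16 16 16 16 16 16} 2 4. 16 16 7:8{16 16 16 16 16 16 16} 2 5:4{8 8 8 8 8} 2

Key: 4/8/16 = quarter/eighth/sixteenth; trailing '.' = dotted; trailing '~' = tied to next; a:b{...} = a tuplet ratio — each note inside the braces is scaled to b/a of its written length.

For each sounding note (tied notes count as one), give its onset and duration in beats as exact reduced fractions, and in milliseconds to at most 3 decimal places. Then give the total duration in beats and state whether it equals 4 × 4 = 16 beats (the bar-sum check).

1) 0.0ms=0b +271.084ms=3/4b
2) 271.084ms=3/4b +271.084ms=3/4b
3) 542.169ms=3/2b +593.804ms=23/14b
4) 1135.972ms=22/7b +51.635ms=1/7b
5) 1187.608ms=23/7b +51.635ms=1/7b
6) 1239.243ms=24/7b +51.635ms=1/7b
7) 1290.878ms=25/7b +51.635ms=1/7b
8) 1342.513ms=26/7b +51.635ms=1/7b
9) 1394.148ms=27/7b +51.635ms=1/7b
10) 1445.783ms=4b +722.892ms=2b
11) 2168.675ms=6b +542.169ms=3/2b
12) 2710.843ms=15/2b +90.361ms=1/4b
13) 2801.205ms=31/4b +90.361ms=1/4b
14) 2891.566ms=8b +103.27ms=2/7b
15) 2994.836ms=58/7b +103.27ms=2/7b
16) 3098.107ms=60/7b +103.27ms=2/7b
17) 3201.377ms=62/7b +103.27ms=2/7b
18) 3304.647ms=64/7b +103.27ms=2/7b
19) 3407.917ms=66/7b +103.27ms=2/7b
20) 3511.188ms=68/7b +103.27ms=2/7b
21) 3614.458ms=10b +722.892ms=2b
22) 4337.349ms=12b +144.578ms=2/5b
23) 4481.928ms=62/5b +144.578ms=2/5b
24) 4626.506ms=64/5b +144.578ms=2/5b
25) 4771.084ms=66/5b +144.578ms=2/5b
26) 4915.663ms=68/5b +144.578ms=2/5b
27) 5060.241ms=14b +722.892ms=2b
Σ=16b of 16 (166bpm 4/4) — PASS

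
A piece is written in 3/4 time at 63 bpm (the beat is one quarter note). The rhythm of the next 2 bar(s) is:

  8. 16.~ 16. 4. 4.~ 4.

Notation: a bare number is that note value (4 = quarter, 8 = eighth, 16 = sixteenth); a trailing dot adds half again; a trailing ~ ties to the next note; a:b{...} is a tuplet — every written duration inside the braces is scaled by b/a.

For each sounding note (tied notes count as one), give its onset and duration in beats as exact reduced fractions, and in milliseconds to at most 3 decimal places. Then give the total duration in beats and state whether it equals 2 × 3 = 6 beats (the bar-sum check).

1) 0.0ms=0b +714.286ms=3/4b
2) 714.286ms=3/4b +714.286ms=3/4b
3) 1428.571ms=3/2b +1428.571ms=3/2b
4) 2857.143ms=3b +2857.143ms=3b
Σ=6b of 6 (63bpm 3/4) — PASS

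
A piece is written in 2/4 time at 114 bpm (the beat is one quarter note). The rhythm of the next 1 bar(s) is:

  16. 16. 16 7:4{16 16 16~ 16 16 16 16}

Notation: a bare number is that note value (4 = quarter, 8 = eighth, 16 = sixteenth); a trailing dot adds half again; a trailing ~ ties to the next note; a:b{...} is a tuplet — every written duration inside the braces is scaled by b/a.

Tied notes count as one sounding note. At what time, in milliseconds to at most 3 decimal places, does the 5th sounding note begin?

1. 0.0ms @ 0 + 197.368ms (3/8)
2. 197.368ms @ 3/8 + 197.368ms (3/8)
3. 394.737ms @ 3/4 + 131.579ms (1/4)
4. 526.316ms @ 1 + 75.188ms (1/7)
5. 601.504ms @ 8/7 + 75.188ms (1/7)
6. 676.692ms @ 9/7 + 150.376ms (2/7)
7. 827.068ms @ 11/7 + 75.188ms (1/7)
8. 902.256ms @ 12/7 + 75.188ms (1/7)
9. 977.444ms @ 13/7 + 75.188ms (1/7)

note 5 onset = 8/7b = 601.504ms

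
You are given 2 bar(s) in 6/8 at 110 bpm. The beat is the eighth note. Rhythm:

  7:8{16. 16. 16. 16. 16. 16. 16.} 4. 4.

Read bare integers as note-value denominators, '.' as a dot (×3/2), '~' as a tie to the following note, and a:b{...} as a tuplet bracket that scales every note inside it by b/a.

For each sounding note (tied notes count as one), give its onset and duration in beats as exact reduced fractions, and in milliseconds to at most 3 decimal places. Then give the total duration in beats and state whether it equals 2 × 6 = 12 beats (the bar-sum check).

1) 0.0ms=0b +467.532ms=6/7b
2) 467.532ms=6/7b +467.532ms=6/7b
3) 935.065ms=12/7b +467.532ms=6/7b
4) 1402.597ms=18/7b +467.532ms=6/7b
5) 1870.13ms=24/7b +467.532ms=6/7b
6) 2337.662ms=30/7b +467.532ms=6/7b
7) 2805.195ms=36/7b +467.532ms=6/7b
8) 3272.727ms=6b +1636.364ms=3b
9) 4909.091ms=9b +1636.364ms=3b
Σ=12b of 12 (110bpm 6/8) — PASS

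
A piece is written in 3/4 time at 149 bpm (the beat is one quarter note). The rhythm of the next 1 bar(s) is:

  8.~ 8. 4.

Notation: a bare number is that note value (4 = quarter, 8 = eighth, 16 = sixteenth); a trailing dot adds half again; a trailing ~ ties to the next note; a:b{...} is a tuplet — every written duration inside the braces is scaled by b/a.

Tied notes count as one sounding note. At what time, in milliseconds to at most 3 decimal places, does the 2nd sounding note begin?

1. 0.0ms @ 0 + 604.027ms (3/2)
2. 604.027ms @ 3/2 + 604.027ms (3/2)

note 2 onset = 3/2b = 604.027ms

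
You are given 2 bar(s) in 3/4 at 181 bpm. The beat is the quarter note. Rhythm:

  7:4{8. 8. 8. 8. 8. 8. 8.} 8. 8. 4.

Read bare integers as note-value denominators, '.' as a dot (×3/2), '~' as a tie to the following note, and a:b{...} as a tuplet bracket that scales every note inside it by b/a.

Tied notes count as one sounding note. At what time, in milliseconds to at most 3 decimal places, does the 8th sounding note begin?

1. 0.0ms @ 0 + 142.068ms (3/7)
2. 142.068ms @ 3/7 + 142.068ms (3/7)
3. 284.136ms @ 6/7 + 142.068ms (3/7)
4. 426.204ms @ 9/7 + 142.068ms (3/7)
5. 568.272ms @ 12/7 + 142.068ms (3/7)
6. 710.339ms @ 15/7 + 142.068ms (3/7)
7. 852.407ms @ 18/7 + 142.068ms (3/7)
8. 994.475ms @ 3 + 248.619ms (3/4)
9. 1243.094ms @ 15/4 + 248.619ms (3/4)
10. 1491.713ms @ 9/2 + 497.238ms (3/2)

note 8 onset = 3b = 994.475ms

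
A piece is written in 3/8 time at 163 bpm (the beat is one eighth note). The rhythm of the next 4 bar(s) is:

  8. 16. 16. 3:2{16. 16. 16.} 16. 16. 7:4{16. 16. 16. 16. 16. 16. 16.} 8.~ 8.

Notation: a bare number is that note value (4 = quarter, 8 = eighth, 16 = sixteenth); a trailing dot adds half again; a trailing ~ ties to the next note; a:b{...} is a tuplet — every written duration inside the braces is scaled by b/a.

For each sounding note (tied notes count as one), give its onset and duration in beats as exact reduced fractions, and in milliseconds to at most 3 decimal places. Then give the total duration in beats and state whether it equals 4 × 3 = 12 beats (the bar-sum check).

1) 0.0ms=0b +552.147ms=3/2b
2) 552.147ms=3/2b +276.074ms=3/4b
3) 828.221ms=9/4b +276.074ms=3/4b
4) 1104.294ms=3b +184.049ms=1/2b
5) 1288.344ms=7/2b +184.049ms=1/2b
6) 1472.393ms=4b +184.049ms=1/2b
7) 1656.442ms=9/2b +276.074ms=3/4b
8) 1932.515ms=21/4b +276.074ms=3/4b
9) 2208.589ms=6b +157.756ms=3/7b
10) 2366.345ms=45/7b +157.756ms=3/7b
11) 2524.102ms=48/7b +157.756ms=3/7b
12) 2681.858ms=51/7b +157.756ms=3/7b
13) 2839.614ms=54/7b +157.756ms=3/7b
14) 2997.371ms=57/7b +157.756ms=3/7b
15) 3155.127ms=60/7b +157.756ms=3/7b
16) 3312.883ms=9b +1104.294ms=3b
Σ=12b of 12 (163bpm 3/8) — PASS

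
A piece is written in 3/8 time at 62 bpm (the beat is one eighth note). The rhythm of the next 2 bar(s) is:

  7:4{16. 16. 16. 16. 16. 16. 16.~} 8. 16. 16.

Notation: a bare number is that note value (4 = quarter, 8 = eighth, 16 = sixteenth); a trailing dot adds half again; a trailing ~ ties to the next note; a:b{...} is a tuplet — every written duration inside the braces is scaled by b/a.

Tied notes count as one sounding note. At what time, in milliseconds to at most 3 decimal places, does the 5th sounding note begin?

note 5 onset = 12/7b = 1658.986ms

1. 0.0ms @ 0 + 414.747ms (3/7)
2. 414.747ms @ 3/7 + 414.747ms (3/7)
3. 829.493ms @ 6/7 + 414.747ms (3/7)
4. 1244.24ms @ 9/7 + 414.747ms (3/7)
5. 1658.986ms @ 12/7 + 414.747ms (3/7)
6. 2073.733ms @ 15/7 + 414.747ms (3/7)
7. 2488.479ms @ 18/7 + 1866.359ms (27/14)
8. 4354.839ms @ 9/2 + 725.806ms (3/4)
9. 5080.645ms @ 21/4 + 725.806ms (3/4)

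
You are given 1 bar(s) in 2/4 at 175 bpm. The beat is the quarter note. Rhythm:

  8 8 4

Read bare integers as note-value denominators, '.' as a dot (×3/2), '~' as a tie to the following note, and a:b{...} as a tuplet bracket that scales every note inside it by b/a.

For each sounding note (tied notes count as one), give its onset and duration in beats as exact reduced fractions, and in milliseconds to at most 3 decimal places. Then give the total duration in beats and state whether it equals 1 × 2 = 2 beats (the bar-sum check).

1) 0.0ms=0b +171.429ms=1/2b
2) 171.429ms=1/2b +171.429ms=1/2b
3) 342.857ms=1b +342.857ms=1b
Σ=2b of 2 (175bpm 2/4) — PASS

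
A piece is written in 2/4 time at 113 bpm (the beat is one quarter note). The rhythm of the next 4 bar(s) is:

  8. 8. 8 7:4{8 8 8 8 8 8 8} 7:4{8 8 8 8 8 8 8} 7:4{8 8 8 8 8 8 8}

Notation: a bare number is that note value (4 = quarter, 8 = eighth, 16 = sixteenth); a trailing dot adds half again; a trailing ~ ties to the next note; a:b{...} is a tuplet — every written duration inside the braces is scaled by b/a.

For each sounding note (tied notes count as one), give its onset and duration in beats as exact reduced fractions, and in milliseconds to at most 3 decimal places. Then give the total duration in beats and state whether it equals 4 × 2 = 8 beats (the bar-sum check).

1) 0.0ms=0b +398.23ms=3/4b
2) 398.23ms=3/4b +398.23ms=3/4b
3) 796.46ms=3/2b +265.487ms=1/2b
4) 1061.947ms=2b +151.707ms=2/7b
5) 1213.654ms=16/7b +151.707ms=2/7b
6) 1365.36ms=18/7b +151.707ms=2/7b
7) 1517.067ms=20/7b +151.707ms=2/7b
8) 1668.774ms=22/7b +151.707ms=2/7b
9) 1820.48ms=24/7b +151.707ms=2/7b
10) 1972.187ms=26/7b +151.707ms=2/7b
11) 2123.894ms=4b +151.707ms=2/7b
12) 2275.601ms=30/7b +151.707ms=2/7b
13) 2427.307ms=32/7b +151.707ms=2/7b
14) 2579.014ms=34/7b +151.707ms=2/7b
15) 2730.721ms=36/7b +151.707ms=2/7b
16) 2882.427ms=38/7b +151.707ms=2/7b
17) 3034.134ms=40/7b +151.707ms=2/7b
18) 3185.841ms=6b +151.707ms=2/7b
19) 3337.547ms=44/7b +151.707ms=2/7b
20) 3489.254ms=46/7b +151.707ms=2/7b
21) 3640.961ms=48/7b +151.707ms=2/7b
22) 3792.668ms=50/7b +151.707ms=2/7b
23) 3944.374ms=52/7b +151.707ms=2/7b
24) 4096.081ms=54/7b +151.707ms=2/7b
Σ=8b of 8 (113bpm 2/4) — PASS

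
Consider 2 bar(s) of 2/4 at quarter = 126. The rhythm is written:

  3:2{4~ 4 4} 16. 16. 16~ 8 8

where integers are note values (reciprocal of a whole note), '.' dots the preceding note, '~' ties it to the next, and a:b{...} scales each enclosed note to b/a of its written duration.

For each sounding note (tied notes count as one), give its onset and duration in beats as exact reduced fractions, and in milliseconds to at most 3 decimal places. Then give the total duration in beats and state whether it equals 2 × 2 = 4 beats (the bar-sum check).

1) 0.0ms=0b +634.921ms=4/3b
2) 634.921ms=4/3b +317.46ms=2/3b
3) 952.381ms=2b +178.571ms=3/8b
4) 1130.952ms=19/8b +178.571ms=3/8b
5) 1309.524ms=11/4b +357.143ms=3/4b
6) 1666.667ms=7/2b +238.095ms=1/2b
Σ=4b of 4 (126bpm 2/4) — PASS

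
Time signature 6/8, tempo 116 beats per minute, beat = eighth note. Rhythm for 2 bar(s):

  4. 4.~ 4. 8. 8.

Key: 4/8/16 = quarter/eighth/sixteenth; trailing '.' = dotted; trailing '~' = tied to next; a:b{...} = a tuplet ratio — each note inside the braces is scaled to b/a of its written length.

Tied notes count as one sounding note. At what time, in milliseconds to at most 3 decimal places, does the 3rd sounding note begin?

note 3 onset = 9b = 4655.172ms

1. 0.0ms @ 0 + 1551.724ms (3)
2. 1551.724ms @ 3 + 3103.448ms (6)
3. 4655.172ms @ 9 + 775.862ms (3/2)
4. 5431.034ms @ 21/2 + 775.862ms (3/2)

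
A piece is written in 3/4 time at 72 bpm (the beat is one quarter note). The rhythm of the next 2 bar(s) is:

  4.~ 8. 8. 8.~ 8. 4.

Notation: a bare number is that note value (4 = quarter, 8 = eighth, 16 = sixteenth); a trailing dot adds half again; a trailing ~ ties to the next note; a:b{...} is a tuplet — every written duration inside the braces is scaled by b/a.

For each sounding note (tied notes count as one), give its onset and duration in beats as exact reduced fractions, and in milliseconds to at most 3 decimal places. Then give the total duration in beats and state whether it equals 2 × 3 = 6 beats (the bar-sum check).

1) 0.0ms=0b +1875.0ms=9/4b
2) 1875.0ms=9/4b +625.0ms=3/4b
3) 2500.0ms=3b +1250.0ms=3/2b
4) 3750.0ms=9/2b +1250.0ms=3/2b
Σ=6b of 6 (72bpm 3/4) — PASS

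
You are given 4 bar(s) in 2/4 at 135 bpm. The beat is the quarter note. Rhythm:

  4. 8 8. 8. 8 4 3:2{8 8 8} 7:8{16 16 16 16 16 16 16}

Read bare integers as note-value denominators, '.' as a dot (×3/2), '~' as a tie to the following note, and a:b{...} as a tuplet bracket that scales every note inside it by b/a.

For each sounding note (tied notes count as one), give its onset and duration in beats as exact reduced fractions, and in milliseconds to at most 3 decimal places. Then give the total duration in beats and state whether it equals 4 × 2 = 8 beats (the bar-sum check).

1) 0.0ms=0b +666.667ms=3/2b
2) 666.667ms=3/2b +222.222ms=1/2b
3) 888.889ms=2b +333.333ms=3/4b
4) 1222.222ms=11/4b +333.333ms=3/4b
5) 1555.556ms=7/2b +222.222ms=1/2b
6) 1777.778ms=4b +444.444ms=1b
7) 2222.222ms=5b +148.148ms=1/3b
8) 2370.37ms=16/3b +148.148ms=1/3b
9) 2518.519ms=17/3b +148.148ms=1/3b
10) 2666.667ms=6b +126.984ms=2/7b
11) 2793.651ms=44/7b +126.984ms=2/7b
12) 2920.635ms=46/7b +126.984ms=2/7b
13) 3047.619ms=48/7b +126.984ms=2/7b
14) 3174.603ms=50/7b +126.984ms=2/7b
15) 3301.587ms=52/7b +126.984ms=2/7b
16) 3428.571ms=54/7b +126.984ms=2/7b
Σ=8b of 8 (135bpm 2/4) — PASS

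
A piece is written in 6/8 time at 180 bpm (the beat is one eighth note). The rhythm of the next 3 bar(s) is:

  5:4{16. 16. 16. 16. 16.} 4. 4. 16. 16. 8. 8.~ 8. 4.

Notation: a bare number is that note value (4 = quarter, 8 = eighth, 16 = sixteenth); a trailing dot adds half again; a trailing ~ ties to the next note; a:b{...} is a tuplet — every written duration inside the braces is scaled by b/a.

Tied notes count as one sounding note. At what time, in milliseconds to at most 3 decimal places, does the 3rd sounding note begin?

note 3 onset = 6/5b = 400.0ms

1. 0.0ms @ 0 + 200.0ms (3/5)
2. 200.0ms @ 3/5 + 200.0ms (3/5)
3. 400.0ms @ 6/5 + 200.0ms (3/5)
4. 600.0ms @ 9/5 + 200.0ms (3/5)
5. 800.0ms @ 12/5 + 200.0ms (3/5)
6. 1000.0ms @ 3 + 1000.0ms (3)
7. 2000.0ms @ 6 + 1000.0ms (3)
8. 3000.0ms @ 9 + 250.0ms (3/4)
9. 3250.0ms @ 39/4 + 250.0ms (3/4)
10. 3500.0ms @ 21/2 + 500.0ms (3/2)
11. 4000.0ms @ 12 + 1000.0ms (3)
12. 5000.0ms @ 15 + 1000.0ms (3)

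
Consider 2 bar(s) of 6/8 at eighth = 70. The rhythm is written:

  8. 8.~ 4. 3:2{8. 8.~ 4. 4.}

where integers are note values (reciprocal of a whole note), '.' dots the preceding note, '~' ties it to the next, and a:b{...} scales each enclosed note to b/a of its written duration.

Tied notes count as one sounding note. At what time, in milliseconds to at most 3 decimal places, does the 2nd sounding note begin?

note 2 onset = 3/2b = 1285.714ms

1. 0.0ms @ 0 + 1285.714ms (3/2)
2. 1285.714ms @ 3/2 + 3857.143ms (9/2)
3. 5142.857ms @ 6 + 857.143ms (1)
4. 6000.0ms @ 7 + 2571.429ms (3)
5. 8571.429ms @ 10 + 1714.286ms (2)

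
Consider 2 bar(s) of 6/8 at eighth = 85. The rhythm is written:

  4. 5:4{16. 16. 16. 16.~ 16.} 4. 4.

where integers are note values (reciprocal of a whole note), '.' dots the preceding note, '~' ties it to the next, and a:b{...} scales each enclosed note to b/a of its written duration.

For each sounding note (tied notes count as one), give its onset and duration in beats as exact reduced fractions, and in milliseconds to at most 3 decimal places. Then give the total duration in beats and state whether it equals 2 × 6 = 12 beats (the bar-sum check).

1) 0.0ms=0b +2117.647ms=3b
2) 2117.647ms=3b +423.529ms=3/5b
3) 2541.176ms=18/5b +423.529ms=3/5b
4) 2964.706ms=21/5b +423.529ms=3/5b
5) 3388.235ms=24/5b +847.059ms=6/5b
6) 4235.294ms=6b +2117.647ms=3b
7) 6352.941ms=9b +2117.647ms=3b
Σ=12b of 12 (85bpm 6/8) — PASS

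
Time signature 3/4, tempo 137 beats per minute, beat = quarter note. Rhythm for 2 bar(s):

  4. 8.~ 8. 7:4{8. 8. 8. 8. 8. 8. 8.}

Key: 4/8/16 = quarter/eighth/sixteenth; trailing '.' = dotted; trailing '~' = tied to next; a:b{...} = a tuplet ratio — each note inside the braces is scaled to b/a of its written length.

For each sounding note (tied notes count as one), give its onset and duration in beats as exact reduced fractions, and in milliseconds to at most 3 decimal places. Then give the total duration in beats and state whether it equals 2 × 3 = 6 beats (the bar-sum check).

1) 0.0ms=0b +656.934ms=3/2b
2) 656.934ms=3/2b +656.934ms=3/2b
3) 1313.869ms=3b +187.696ms=3/7b
4) 1501.564ms=24/7b +187.696ms=3/7b
5) 1689.26ms=27/7b +187.696ms=3/7b
6) 1876.955ms=30/7b +187.696ms=3/7b
7) 2064.651ms=33/7b +187.696ms=3/7b
8) 2252.346ms=36/7b +187.696ms=3/7b
9) 2440.042ms=39/7b +187.696ms=3/7b
Σ=6b of 6 (137bpm 3/4) — PASS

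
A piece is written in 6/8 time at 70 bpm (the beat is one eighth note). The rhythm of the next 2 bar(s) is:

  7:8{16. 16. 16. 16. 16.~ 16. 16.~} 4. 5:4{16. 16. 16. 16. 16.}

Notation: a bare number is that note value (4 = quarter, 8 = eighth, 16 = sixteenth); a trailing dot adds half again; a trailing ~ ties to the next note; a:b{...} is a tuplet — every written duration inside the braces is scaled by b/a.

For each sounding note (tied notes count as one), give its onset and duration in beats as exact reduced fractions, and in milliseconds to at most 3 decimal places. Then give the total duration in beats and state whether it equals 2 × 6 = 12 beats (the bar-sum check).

1) 0.0ms=0b +734.694ms=6/7b
2) 734.694ms=6/7b +734.694ms=6/7b
3) 1469.388ms=12/7b +734.694ms=6/7b
4) 2204.082ms=18/7b +734.694ms=6/7b
5) 2938.776ms=24/7b +1469.388ms=12/7b
6) 4408.163ms=36/7b +3306.122ms=27/7b
7) 7714.286ms=9b +514.286ms=3/5b
8) 8228.571ms=48/5b +514.286ms=3/5b
9) 8742.857ms=51/5b +514.286ms=3/5b
10) 9257.143ms=54/5b +514.286ms=3/5b
11) 9771.429ms=57/5b +514.286ms=3/5b
Σ=12b of 12 (70bpm 6/8) — PASS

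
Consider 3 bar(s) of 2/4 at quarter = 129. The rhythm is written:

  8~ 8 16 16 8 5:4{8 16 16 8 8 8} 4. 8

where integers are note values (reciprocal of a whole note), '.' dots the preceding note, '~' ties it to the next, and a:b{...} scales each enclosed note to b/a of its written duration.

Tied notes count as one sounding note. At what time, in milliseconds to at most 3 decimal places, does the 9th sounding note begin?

note 9 onset = 16/5b = 1488.372ms

1. 0.0ms @ 0 + 465.116ms (1)
2. 465.116ms @ 1 + 116.279ms (1/4)
3. 581.395ms @ 5/4 + 116.279ms (1/4)
4. 697.674ms @ 3/2 + 232.558ms (1/2)
5. 930.233ms @ 2 + 186.047ms (2/5)
6. 1116.279ms @ 12/5 + 93.023ms (1/5)
7. 1209.302ms @ 13/5 + 93.023ms (1/5)
8. 1302.326ms @ 14/5 + 186.047ms (2/5)
9. 1488.372ms @ 16/5 + 186.047ms (2/5)
10. 1674.419ms @ 18/5 + 186.047ms (2/5)
11. 1860.465ms @ 4 + 697.674ms (3/2)
12. 2558.14ms @ 11/2 + 232.558ms (1/2)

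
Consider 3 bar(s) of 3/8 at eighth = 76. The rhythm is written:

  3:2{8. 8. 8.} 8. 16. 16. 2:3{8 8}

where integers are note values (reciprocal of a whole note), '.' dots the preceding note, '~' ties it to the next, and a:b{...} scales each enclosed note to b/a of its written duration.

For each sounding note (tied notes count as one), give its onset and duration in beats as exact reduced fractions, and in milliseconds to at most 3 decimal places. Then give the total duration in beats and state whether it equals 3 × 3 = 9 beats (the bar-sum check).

1) 0.0ms=0b +789.474ms=1b
2) 789.474ms=1b +789.474ms=1b
3) 1578.947ms=2b +789.474ms=1b
4) 2368.421ms=3b +1184.211ms=3/2b
5) 3552.632ms=9/2b +592.105ms=3/4b
6) 4144.737ms=21/4b +592.105ms=3/4b
7) 4736.842ms=6b +1184.211ms=3/2b
8) 5921.053ms=15/2b +1184.211ms=3/2b
Σ=9b of 9 (76bpm 3/8) — PASS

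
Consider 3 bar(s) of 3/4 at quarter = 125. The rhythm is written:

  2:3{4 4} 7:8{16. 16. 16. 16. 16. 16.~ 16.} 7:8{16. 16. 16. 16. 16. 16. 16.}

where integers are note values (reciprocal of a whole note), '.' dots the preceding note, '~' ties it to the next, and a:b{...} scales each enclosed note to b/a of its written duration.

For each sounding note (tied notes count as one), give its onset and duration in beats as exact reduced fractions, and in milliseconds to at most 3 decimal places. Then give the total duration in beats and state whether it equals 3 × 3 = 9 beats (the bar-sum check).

1) 0.0ms=0b +720.0ms=3/2b
2) 720.0ms=3/2b +720.0ms=3/2b
3) 1440.0ms=3b +205.714ms=3/7b
4) 1645.714ms=24/7b +205.714ms=3/7b
5) 1851.429ms=27/7b +205.714ms=3/7b
6) 2057.143ms=30/7b +205.714ms=3/7b
7) 2262.857ms=33/7b +205.714ms=3/7b
8) 2468.571ms=36/7b +411.429ms=6/7b
9) 2880.0ms=6b +205.714ms=3/7b
10) 3085.714ms=45/7b +205.714ms=3/7b
11) 3291.429ms=48/7b +205.714ms=3/7b
12) 3497.143ms=51/7b +205.714ms=3/7b
13) 3702.857ms=54/7b +205.714ms=3/7b
14) 3908.571ms=57/7b +205.714ms=3/7b
15) 4114.286ms=60/7b +205.714ms=3/7b
Σ=9b of 9 (125bpm 3/4) — PASS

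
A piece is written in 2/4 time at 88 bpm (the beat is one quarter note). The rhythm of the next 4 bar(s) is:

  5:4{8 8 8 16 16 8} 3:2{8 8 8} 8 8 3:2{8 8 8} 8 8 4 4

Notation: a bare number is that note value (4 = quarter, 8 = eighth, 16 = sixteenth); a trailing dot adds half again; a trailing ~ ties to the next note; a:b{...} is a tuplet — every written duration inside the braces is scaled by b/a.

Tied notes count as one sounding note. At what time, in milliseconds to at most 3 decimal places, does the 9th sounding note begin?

1. 0.0ms @ 0 + 272.727ms (2/5)
2. 272.727ms @ 2/5 + 272.727ms (2/5)
3. 545.455ms @ 4/5 + 272.727ms (2/5)
4. 818.182ms @ 6/5 + 136.364ms (1/5)
5. 954.545ms @ 7/5 + 136.364ms (1/5)
6. 1090.909ms @ 8/5 + 272.727ms (2/5)
7. 1363.636ms @ 2 + 227.273ms (1/3)
8. 1590.909ms @ 7/3 + 227.273ms (1/3)
9. 1818.182ms @ 8/3 + 227.273ms (1/3)
10. 2045.455ms @ 3 + 340.909ms (1/2)
11. 2386.364ms @ 7/2 + 340.909ms (1/2)
12. 2727.273ms @ 4 + 227.273ms (1/3)
13. 2954.545ms @ 13/3 + 227.273ms (1/3)
14. 3181.818ms @ 14/3 + 227.273ms (1/3)
15. 3409.091ms @ 5 + 340.909ms (1/2)
16. 3750.0ms @ 11/2 + 340.909ms (1/2)
17. 4090.909ms @ 6 + 681.818ms (1)
18. 4772.727ms @ 7 + 681.818ms (1)

note 9 onset = 8/3b = 1818.182ms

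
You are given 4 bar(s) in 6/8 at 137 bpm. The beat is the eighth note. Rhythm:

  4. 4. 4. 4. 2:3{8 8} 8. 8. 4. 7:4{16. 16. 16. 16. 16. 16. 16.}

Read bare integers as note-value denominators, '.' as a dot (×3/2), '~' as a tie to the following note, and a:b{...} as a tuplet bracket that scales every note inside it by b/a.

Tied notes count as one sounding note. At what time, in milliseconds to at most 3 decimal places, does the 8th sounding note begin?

1. 0.0ms @ 0 + 1313.869ms (3)
2. 1313.869ms @ 3 + 1313.869ms (3)
3. 2627.737ms @ 6 + 1313.869ms (3)
4. 3941.606ms @ 9 + 1313.869ms (3)
5. 5255.474ms @ 12 + 656.934ms (3/2)
6. 5912.409ms @ 27/2 + 656.934ms (3/2)
7. 6569.343ms @ 15 + 656.934ms (3/2)
8. 7226.277ms @ 33/2 + 656.934ms (3/2)
9. 7883.212ms @ 18 + 1313.869ms (3)
10. 9197.08ms @ 21 + 187.696ms (3/7)
11. 9384.776ms @ 150/7 + 187.696ms (3/7)
12. 9572.471ms @ 153/7 + 187.696ms (3/7)
13. 9760.167ms @ 156/7 + 187.696ms (3/7)
14. 9947.862ms @ 159/7 + 187.696ms (3/7)
15. 10135.558ms @ 162/7 + 187.696ms (3/7)
16. 10323.253ms @ 165/7 + 187.696ms (3/7)

note 8 onset = 33/2b = 7226.277ms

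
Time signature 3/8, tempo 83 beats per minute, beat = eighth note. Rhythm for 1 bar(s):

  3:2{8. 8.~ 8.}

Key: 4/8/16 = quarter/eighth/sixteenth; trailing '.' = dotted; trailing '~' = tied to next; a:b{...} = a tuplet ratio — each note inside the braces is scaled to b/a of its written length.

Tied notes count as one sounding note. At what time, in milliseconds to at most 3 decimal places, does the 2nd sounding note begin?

note 2 onset = 1b = 722.892ms

1. 0.0ms @ 0 + 722.892ms (1)
2. 722.892ms @ 1 + 1445.783ms (2)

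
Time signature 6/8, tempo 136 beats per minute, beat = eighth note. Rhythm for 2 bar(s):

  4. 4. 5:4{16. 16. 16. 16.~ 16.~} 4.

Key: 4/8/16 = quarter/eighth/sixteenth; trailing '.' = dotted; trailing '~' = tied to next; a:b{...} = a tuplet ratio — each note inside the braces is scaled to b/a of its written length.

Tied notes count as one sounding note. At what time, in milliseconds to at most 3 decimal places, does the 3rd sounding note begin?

1. 0.0ms @ 0 + 1323.529ms (3)
2. 1323.529ms @ 3 + 1323.529ms (3)
3. 2647.059ms @ 6 + 264.706ms (3/5)
4. 2911.765ms @ 33/5 + 264.706ms (3/5)
5. 3176.471ms @ 36/5 + 264.706ms (3/5)
6. 3441.176ms @ 39/5 + 1852.941ms (21/5)

note 3 onset = 6b = 2647.059ms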